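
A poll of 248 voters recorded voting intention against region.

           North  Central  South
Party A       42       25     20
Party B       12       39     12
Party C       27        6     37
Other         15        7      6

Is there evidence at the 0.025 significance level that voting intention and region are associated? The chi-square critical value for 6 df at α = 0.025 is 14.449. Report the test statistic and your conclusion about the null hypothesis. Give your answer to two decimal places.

Row totals: 87, 63, 70, 28. Column totals: 96, 77, 75. Grand total N = 248.
Expected counts (row total × column total / N):
  Party A, North: 87×96/248 = 33.677
  Party A, Central: 87×77/248 = 27.012
  Party A, South: 87×75/248 = 26.310
  Party B, North: 63×96/248 = 24.387
  Party B, Central: 63×77/248 = 19.560
  Party B, South: 63×75/248 = 19.052
  Party C, North: 70×96/248 = 27.097
  Party C, Central: 70×77/248 = 21.734
  Party C, South: 70×75/248 = 21.169
  Other, North: 28×96/248 = 10.839
  Other, Central: 28×77/248 = 8.694
  Other, South: 28×75/248 = 8.468
Contributions (O − E)²/E:
  (42 − 33.677)²/33.677 = 2.0570
  (25 − 27.012)²/27.012 = 0.1499
  (20 − 26.310)²/26.310 = 1.5133
  (12 − 24.387)²/24.387 = 6.2918
  (39 − 19.560)²/19.560 = 19.3207
  (12 − 19.052)²/19.052 = 2.6103
  (27 − 27.097)²/27.097 = 0.0003
  (6 − 21.734)²/21.734 = 11.3904
  (37 − 21.169)²/21.169 = 11.8390
  (15 − 10.839)²/10.839 = 1.5974
  (7 − 8.694)²/8.694 = 0.3301
  (6 − 8.468)²/8.468 = 0.7193
χ² = 2.0570 + 0.1499 + 1.5133 + 6.2918 + 19.3207 + 2.6103 + 0.0003 + 11.3904 + 11.8390 + 1.5974 + 0.3301 + 0.7193 = 57.82
df = (4−1)(3−1) = 6. Since 57.82 > 14.449, reject the null hypothesis of independence at α = 0.025.

57.82; reject H₀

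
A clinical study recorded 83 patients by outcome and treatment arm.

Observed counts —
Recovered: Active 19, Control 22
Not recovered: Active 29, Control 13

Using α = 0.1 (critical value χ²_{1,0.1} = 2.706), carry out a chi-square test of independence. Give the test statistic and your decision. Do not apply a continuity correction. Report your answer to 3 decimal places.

Row totals: 41, 42. Column totals: 48, 35. Grand total N = 83.
Expected counts (row total × column total / N):
  Recovered, Active: 41×48/83 = 23.7108
  Recovered, Control: 41×35/83 = 17.2892
  Not recovered, Active: 42×48/83 = 24.2892
  Not recovered, Control: 42×35/83 = 17.7108
Contributions (O − E)²/E:
  (19 − 23.7108)²/23.7108 = 0.9359
  (22 − 17.2892)²/17.2892 = 1.2836
  (29 − 24.2892)²/24.2892 = 0.9136
  (13 − 17.7108)²/17.7108 = 1.2530
χ² = 0.9359 + 1.2836 + 0.9136 + 1.2530 = 4.386
df = (2−1)(2−1) = 1. Since 4.386 > 2.706, reject the null hypothesis of independence at α = 0.1.

4.386; reject H₀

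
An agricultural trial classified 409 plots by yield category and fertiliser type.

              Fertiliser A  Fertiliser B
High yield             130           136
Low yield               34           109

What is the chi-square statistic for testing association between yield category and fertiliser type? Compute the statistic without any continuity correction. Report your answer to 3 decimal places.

Row totals: 266, 143. Column totals: 164, 245. Grand total N = 409.
Expected counts (row total × column total / N):
  High yield, Fertiliser A: 266×164/409 = 106.6601
  High yield, Fertiliser B: 266×245/409 = 159.3399
  Low yield, Fertiliser A: 143×164/409 = 57.3399
  Low yield, Fertiliser B: 143×245/409 = 85.6601
Contributions (O − E)²/E:
  (130 − 106.6601)²/106.6601 = 5.1074
  (136 − 159.3399)²/159.3399 = 3.4188
  (34 − 57.3399)²/57.3399 = 9.5004
  (109 − 85.6601)²/85.6601 = 6.3594
χ² = 5.1074 + 3.4188 + 9.5004 + 6.3594 = 24.386

24.386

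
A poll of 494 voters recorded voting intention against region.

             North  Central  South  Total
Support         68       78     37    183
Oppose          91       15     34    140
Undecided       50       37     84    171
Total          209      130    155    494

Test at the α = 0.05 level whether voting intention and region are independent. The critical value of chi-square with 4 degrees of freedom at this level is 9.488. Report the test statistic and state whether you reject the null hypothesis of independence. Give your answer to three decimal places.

Grand total N = 494.
Expected counts (row total × column total / N):
  Support, North: 183×209/494 = 77.4231
  Support, Central: 183×130/494 = 48.1579
  Support, South: 183×155/494 = 57.4190
  Oppose, North: 140×209/494 = 59.2308
  Oppose, Central: 140×130/494 = 36.8421
  Oppose, South: 140×155/494 = 43.9271
  Undecided, North: 171×209/494 = 72.3462
  Undecided, Central: 171×130/494 = 45.0000
  Undecided, South: 171×155/494 = 53.6538
Contributions (O − E)²/E:
  (68 − 77.4231)²/77.4231 = 1.1469
  (78 − 48.1579)²/48.1579 = 18.4923
  (37 − 57.4190)²/57.4190 = 7.2613
  (91 − 59.2308)²/59.2308 = 17.0398
  (15 − 36.8421)²/36.8421 = 12.9492
  (34 − 43.9271)²/43.9271 = 2.2434
  (50 − 72.3462)²/72.3462 = 6.9023
  (37 − 45.0000)²/45.0000 = 1.4222
  (84 − 53.6538)²/53.6538 = 17.1636
χ² = 1.1469 + 18.4923 + 7.2613 + 17.0398 + 12.9492 + 2.2434 + 6.9023 + 1.4222 + 17.1636 = 84.621
df = (3−1)(3−1) = 4. Since 84.621 > 9.488, reject the null hypothesis of independence at α = 0.05.

84.621; reject H₀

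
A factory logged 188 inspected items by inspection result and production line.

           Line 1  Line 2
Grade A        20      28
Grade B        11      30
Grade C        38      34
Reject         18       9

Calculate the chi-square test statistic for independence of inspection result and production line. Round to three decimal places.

12.387

Row totals: 48, 41, 72, 27. Column totals: 87, 101. Grand total N = 188.
Expected counts (row total × column total / N):
  Grade A, Line 1: 48×87/188 = 22.2128
  Grade A, Line 2: 48×101/188 = 25.7872
  Grade B, Line 1: 41×87/188 = 18.9734
  Grade B, Line 2: 41×101/188 = 22.0266
  Grade C, Line 1: 72×87/188 = 33.3191
  Grade C, Line 2: 72×101/188 = 38.6809
  Reject, Line 1: 27×87/188 = 12.4947
  Reject, Line 2: 27×101/188 = 14.5053
Contributions (O − E)²/E:
  (20 − 22.2128)²/22.2128 = 0.2204
  (28 − 25.7872)²/25.7872 = 0.1899
  (11 − 18.9734)²/18.9734 = 3.3507
  (30 − 22.0266)²/22.0266 = 2.8863
  (38 − 33.3191)²/33.3191 = 0.6576
  (34 − 38.6809)²/38.6809 = 0.5665
  (18 − 12.4947)²/12.4947 = 2.4257
  (9 − 14.5053)²/14.5053 = 2.0895
χ² = 0.2204 + 0.1899 + 3.3507 + 2.8863 + 0.6576 + 0.5665 + 2.4257 + 2.0895 = 12.387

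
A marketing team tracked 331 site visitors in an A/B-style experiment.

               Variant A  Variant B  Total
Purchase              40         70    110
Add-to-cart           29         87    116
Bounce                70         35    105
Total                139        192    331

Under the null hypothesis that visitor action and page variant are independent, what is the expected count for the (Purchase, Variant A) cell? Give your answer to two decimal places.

Row total (Purchase) = 110; column total (Variant A) = 139; grand total N = 331.
Expected count = (row total × column total) / N = 110 × 139 / 331 = 46.19.

46.19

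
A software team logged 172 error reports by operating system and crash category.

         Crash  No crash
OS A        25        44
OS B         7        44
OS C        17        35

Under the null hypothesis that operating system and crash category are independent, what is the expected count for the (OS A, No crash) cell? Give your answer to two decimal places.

Row total (OS A) = 69; column total (No crash) = 123; grand total N = 172.
Expected count = (row total × column total) / N = 69 × 123 / 172 = 49.34.

49.34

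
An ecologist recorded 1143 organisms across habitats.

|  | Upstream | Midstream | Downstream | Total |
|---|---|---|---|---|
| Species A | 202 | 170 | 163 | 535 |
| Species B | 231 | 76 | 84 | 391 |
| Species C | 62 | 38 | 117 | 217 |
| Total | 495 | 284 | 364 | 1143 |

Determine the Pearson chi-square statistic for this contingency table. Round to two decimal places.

103.48

Grand total N = 1143.
Expected counts (row total × column total / N):
  Species A, Upstream: 535×495/1143 = 231.693
  Species A, Midstream: 535×284/1143 = 132.931
  Species A, Downstream: 535×364/1143 = 170.376
  Species B, Upstream: 391×495/1143 = 169.331
  Species B, Midstream: 391×284/1143 = 97.151
  Species B, Downstream: 391×364/1143 = 124.518
  Species C, Upstream: 217×495/1143 = 93.976
  Species C, Midstream: 217×284/1143 = 53.918
  Species C, Downstream: 217×364/1143 = 69.106
Contributions (O − E)²/E:
  (202 − 231.693)²/231.693 = 3.8054
  (170 − 132.931)²/132.931 = 10.3370
  (163 − 170.376)²/170.376 = 0.3193
  (231 − 169.331)²/169.331 = 22.4594
  (76 − 97.151)²/97.151 = 4.6048
  (84 − 124.518)²/124.518 = 13.1845
  (62 − 93.976)²/93.976 = 10.8801
  (38 − 53.918)²/53.918 = 4.6994
  (117 − 69.106)²/69.106 = 33.1930
χ² = 3.8054 + 10.3370 + 0.3193 + 22.4594 + 4.6048 + 13.1845 + 10.8801 + 4.6994 + 33.1930 = 103.48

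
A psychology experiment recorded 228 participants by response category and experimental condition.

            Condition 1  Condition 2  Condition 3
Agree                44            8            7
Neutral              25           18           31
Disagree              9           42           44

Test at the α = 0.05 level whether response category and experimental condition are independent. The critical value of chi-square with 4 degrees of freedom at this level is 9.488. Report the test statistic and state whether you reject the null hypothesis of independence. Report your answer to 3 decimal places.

Row totals: 59, 74, 95. Column totals: 78, 68, 82. Grand total N = 228.
Expected counts (row total × column total / N):
  Agree, Condition 1: 59×78/228 = 20.1842
  Agree, Condition 2: 59×68/228 = 17.5965
  Agree, Condition 3: 59×82/228 = 21.2193
  Neutral, Condition 1: 74×78/228 = 25.3158
  Neutral, Condition 2: 74×68/228 = 22.0702
  Neutral, Condition 3: 74×82/228 = 26.6140
  Disagree, Condition 1: 95×78/228 = 32.5000
  Disagree, Condition 2: 95×68/228 = 28.3333
  Disagree, Condition 3: 95×82/228 = 34.1667
Contributions (O − E)²/E:
  (44 − 20.1842)²/20.1842 = 28.1008
  (8 − 17.5965)²/17.5965 = 5.2336
  (7 − 21.2193)²/21.2193 = 9.5285
  (25 − 25.3158)²/25.3158 = 0.0039
  (18 − 22.0702)²/22.0702 = 0.7506
  (31 − 26.6140)²/26.6140 = 0.7228
  (9 − 32.5000)²/32.5000 = 16.9923
  (42 − 28.3333)²/28.3333 = 6.5922
  (44 − 34.1667)²/34.1667 = 2.8301
χ² = 28.1008 + 5.2336 + 9.5285 + 0.0039 + 0.7506 + 0.7228 + 16.9923 + 6.5922 + 2.8301 = 70.755
df = (3−1)(3−1) = 4. Since 70.755 > 9.488, reject the null hypothesis of independence at α = 0.05.

70.755; reject H₀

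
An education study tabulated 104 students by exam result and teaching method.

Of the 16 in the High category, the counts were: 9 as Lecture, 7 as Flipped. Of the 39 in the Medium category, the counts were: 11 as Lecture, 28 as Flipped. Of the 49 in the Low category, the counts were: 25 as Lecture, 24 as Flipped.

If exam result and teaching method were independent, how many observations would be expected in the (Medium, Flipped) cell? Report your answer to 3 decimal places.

22.125

Row total (Medium) = 39; column total (Flipped) = 59; grand total N = 104.
Expected count = (row total × column total) / N = 39 × 59 / 104 = 22.125.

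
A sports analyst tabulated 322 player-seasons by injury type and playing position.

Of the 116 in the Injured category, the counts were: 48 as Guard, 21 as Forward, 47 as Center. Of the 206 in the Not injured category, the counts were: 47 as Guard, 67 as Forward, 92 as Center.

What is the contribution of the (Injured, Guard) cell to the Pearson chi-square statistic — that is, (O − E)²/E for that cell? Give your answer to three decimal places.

5.546

Row total (Injured) = 116; column total (Guard) = 95; N = 322.
Expected count E = 116 × 95 / 322 = 34.22360.
Contribution = (O − E)²/E = (48 − 34.22360)² / 34.22360 = 5.546.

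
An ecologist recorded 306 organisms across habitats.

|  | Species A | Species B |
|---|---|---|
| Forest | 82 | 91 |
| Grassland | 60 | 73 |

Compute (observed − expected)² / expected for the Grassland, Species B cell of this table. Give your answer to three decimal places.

0.041

Row total (Grassland) = 133; column total (Species B) = 164; N = 306.
Expected count E = 133 × 164 / 306 = 71.2810.
Contribution = (O − E)²/E = (73 − 71.2810)² / 71.2810 = 0.041.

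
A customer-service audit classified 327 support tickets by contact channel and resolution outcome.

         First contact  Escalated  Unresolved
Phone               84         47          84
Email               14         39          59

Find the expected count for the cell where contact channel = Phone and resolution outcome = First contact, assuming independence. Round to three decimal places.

Row total (Phone) = 215; column total (First contact) = 98; grand total N = 327.
Expected count = (row total × column total) / N = 215 × 98 / 327 = 64.434.

64.434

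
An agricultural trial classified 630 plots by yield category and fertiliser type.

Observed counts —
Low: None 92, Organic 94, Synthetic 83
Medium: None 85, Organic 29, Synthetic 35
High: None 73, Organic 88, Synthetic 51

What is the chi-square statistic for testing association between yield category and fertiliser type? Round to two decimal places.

30.68

Row totals: 269, 149, 212. Column totals: 250, 211, 169. Grand total N = 630.
Expected counts (row total × column total / N):
  Low, None: 269×250/630 = 106.746
  Low, Organic: 269×211/630 = 90.094
  Low, Synthetic: 269×169/630 = 72.160
  Medium, None: 149×250/630 = 59.127
  Medium, Organic: 149×211/630 = 49.903
  Medium, Synthetic: 149×169/630 = 39.970
  High, None: 212×250/630 = 84.127
  High, Organic: 212×211/630 = 71.003
  High, Synthetic: 212×169/630 = 56.870
Contributions (O − E)²/E:
  (92 − 106.746)²/106.746 = 2.0370
  (94 − 90.094)²/90.094 = 0.1693
  (83 − 72.160)²/72.160 = 1.6284
  (85 − 59.127)²/59.127 = 11.3216
  (29 − 49.903)²/49.903 = 8.7557
  (35 − 39.970)²/39.970 = 0.6180
  (73 − 84.127)²/84.127 = 1.4717
  (88 − 71.003)²/71.003 = 4.0688
  (51 − 56.870)²/56.870 = 0.6059
χ² = 2.0370 + 0.1693 + 1.6284 + 11.3216 + 8.7557 + 0.6180 + 1.4717 + 4.0688 + 0.6059 = 30.68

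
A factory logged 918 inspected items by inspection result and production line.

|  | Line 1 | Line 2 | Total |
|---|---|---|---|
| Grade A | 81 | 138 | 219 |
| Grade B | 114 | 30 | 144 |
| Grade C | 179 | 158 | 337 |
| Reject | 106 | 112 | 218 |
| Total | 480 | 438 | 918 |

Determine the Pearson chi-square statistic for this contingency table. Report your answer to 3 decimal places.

63.521

Grand total N = 918.
Expected counts (row total × column total / N):
  Grade A, Line 1: 219×480/918 = 114.5098
  Grade A, Line 2: 219×438/918 = 104.4902
  Grade B, Line 1: 144×480/918 = 75.2941
  Grade B, Line 2: 144×438/918 = 68.7059
  Grade C, Line 1: 337×480/918 = 176.2092
  Grade C, Line 2: 337×438/918 = 160.7908
  Reject, Line 1: 218×480/918 = 113.9869
  Reject, Line 2: 218×438/918 = 104.0131
Contributions (O − E)²/E:
  (81 − 114.5098)²/114.5098 = 9.8062
  (138 − 104.4902)²/104.4902 = 10.7465
  (114 − 75.2941)²/75.2941 = 19.8973
  (30 − 68.7059)²/68.7059 = 21.8052
  (179 − 176.2092)²/176.2092 = 0.0442
  (158 − 160.7908)²/160.7908 = 0.0484
  (106 − 113.9869)²/113.9869 = 0.5596
  (112 − 104.0131)²/104.0131 = 0.6133
χ² = 9.8062 + 10.7465 + 19.8973 + 21.8052 + 0.0442 + 0.0484 + 0.5596 + 0.6133 = 63.521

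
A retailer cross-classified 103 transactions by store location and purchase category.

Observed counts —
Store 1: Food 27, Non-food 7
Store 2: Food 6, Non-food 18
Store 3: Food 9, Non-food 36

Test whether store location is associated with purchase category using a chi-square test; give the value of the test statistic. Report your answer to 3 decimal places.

31.533

Row totals: 34, 24, 45. Column totals: 42, 61. Grand total N = 103.
Expected counts (row total × column total / N):
  Store 1, Food: 34×42/103 = 13.8641
  Store 1, Non-food: 34×61/103 = 20.1359
  Store 2, Food: 24×42/103 = 9.7864
  Store 2, Non-food: 24×61/103 = 14.2136
  Store 3, Food: 45×42/103 = 18.3495
  Store 3, Non-food: 45×61/103 = 26.6505
Contributions (O − E)²/E:
  (27 − 13.8641)²/13.8641 = 12.4459
  (7 − 20.1359)²/20.1359 = 8.5694
  (6 − 9.7864)²/9.7864 = 1.4650
  (18 − 14.2136)²/14.2136 = 1.0087
  (9 − 18.3495)²/18.3495 = 4.7638
  (36 − 26.6505)²/26.6505 = 3.2800
χ² = 12.4459 + 8.5694 + 1.4650 + 1.0087 + 4.7638 + 3.2800 = 31.533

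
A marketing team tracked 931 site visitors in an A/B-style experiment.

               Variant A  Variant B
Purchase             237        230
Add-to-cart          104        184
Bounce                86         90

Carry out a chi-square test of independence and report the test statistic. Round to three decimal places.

Row totals: 467, 288, 176. Column totals: 427, 504. Grand total N = 931.
Expected counts (row total × column total / N):
  Purchase, Variant A: 467×427/931 = 214.1880
  Purchase, Variant B: 467×504/931 = 252.8120
  Add-to-cart, Variant A: 288×427/931 = 132.0902
  Add-to-cart, Variant B: 288×504/931 = 155.9098
  Bounce, Variant A: 176×427/931 = 80.7218
  Bounce, Variant B: 176×504/931 = 95.2782
Contributions (O − E)²/E:
  (237 − 214.1880)²/214.1880 = 2.4296
  (230 − 252.8120)²/252.8120 = 2.0584
  (104 − 132.0902)²/132.0902 = 5.9736
  (184 − 155.9098)²/155.9098 = 5.0610
  (86 − 80.7218)²/80.7218 = 0.3451
  (90 − 95.2782)²/95.2782 = 0.2924
χ² = 2.4296 + 2.0584 + 5.9736 + 5.0610 + 0.3451 + 0.2924 = 16.160

16.160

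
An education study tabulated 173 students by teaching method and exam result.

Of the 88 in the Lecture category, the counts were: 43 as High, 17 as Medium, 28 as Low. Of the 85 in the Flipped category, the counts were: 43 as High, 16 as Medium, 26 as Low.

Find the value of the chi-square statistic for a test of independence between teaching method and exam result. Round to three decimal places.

Row totals: 88, 85. Column totals: 86, 33, 54. Grand total N = 173.
Expected counts (row total × column total / N):
  Lecture, High: 88×86/173 = 43.7457
  Lecture, Medium: 88×33/173 = 16.7861
  Lecture, Low: 88×54/173 = 27.4682
  Flipped, High: 85×86/173 = 42.2543
  Flipped, Medium: 85×33/173 = 16.2139
  Flipped, Low: 85×54/173 = 26.5318
Contributions (O − E)²/E:
  (43 − 43.7457)²/43.7457 = 0.0127
  (17 − 16.7861)²/16.7861 = 0.0027
  (28 − 27.4682)²/27.4682 = 0.0103
  (43 − 42.2543)²/42.2543 = 0.0132
  (16 − 16.2139)²/16.2139 = 0.0028
  (26 − 26.5318)²/26.5318 = 0.0107
χ² = 0.0127 + 0.0027 + 0.0103 + 0.0132 + 0.0028 + 0.0107 = 0.052

0.052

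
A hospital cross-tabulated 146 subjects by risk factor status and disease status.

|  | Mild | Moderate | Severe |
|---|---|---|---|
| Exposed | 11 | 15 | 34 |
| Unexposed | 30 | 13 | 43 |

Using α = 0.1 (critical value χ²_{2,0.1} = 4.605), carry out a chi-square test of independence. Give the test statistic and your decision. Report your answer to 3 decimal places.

Row totals: 60, 86. Column totals: 41, 28, 77. Grand total N = 146.
Expected counts (row total × column total / N):
  Exposed, Mild: 60×41/146 = 16.8493
  Exposed, Moderate: 60×28/146 = 11.5068
  Exposed, Severe: 60×77/146 = 31.6438
  Unexposed, Mild: 86×41/146 = 24.1507
  Unexposed, Moderate: 86×28/146 = 16.4932
  Unexposed, Severe: 86×77/146 = 45.3562
Contributions (O − E)²/E:
  (11 − 16.8493)²/16.8493 = 2.0306
  (15 − 11.5068)²/11.5068 = 1.0605
  (34 − 31.6438)²/31.6438 = 0.1754
  (30 − 24.1507)²/24.1507 = 1.4167
  (13 − 16.4932)²/16.4932 = 0.7398
  (43 − 45.3562)²/45.3562 = 0.1224
χ² = 2.0306 + 1.0605 + 0.1754 + 1.4167 + 0.7398 + 0.1224 = 5.545
df = (2−1)(3−1) = 2. Since 5.545 > 4.605, reject the null hypothesis of independence at α = 0.1.

5.545; reject H₀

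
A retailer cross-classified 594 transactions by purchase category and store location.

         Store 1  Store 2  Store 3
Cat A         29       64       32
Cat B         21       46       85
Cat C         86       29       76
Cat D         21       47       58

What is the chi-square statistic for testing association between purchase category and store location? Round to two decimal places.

87.96

Row totals: 125, 152, 191, 126. Column totals: 157, 186, 251. Grand total N = 594.
Expected counts (row total × column total / N):
  Cat A, Store 1: 125×157/594 = 33.039
  Cat A, Store 2: 125×186/594 = 39.141
  Cat A, Store 3: 125×251/594 = 52.820
  Cat B, Store 1: 152×157/594 = 40.175
  Cat B, Store 2: 152×186/594 = 47.596
  Cat B, Store 3: 152×251/594 = 64.229
  Cat C, Store 1: 191×157/594 = 50.483
  Cat C, Store 2: 191×186/594 = 59.808
  Cat C, Store 3: 191×251/594 = 80.709
  Cat D, Store 1: 126×157/594 = 33.303
  Cat D, Store 2: 126×186/594 = 39.455
  Cat D, Store 3: 126×251/594 = 53.242
Contributions (O − E)²/E:
  (29 − 33.039)²/33.039 = 0.4938
  (64 − 39.141)²/39.141 = 15.7883
  (32 − 52.820)²/52.820 = 8.2066
  (21 − 40.175)²/40.175 = 9.1520
  (46 − 47.596)²/47.596 = 0.0535
  (85 − 64.229)²/64.229 = 6.7171
  (86 − 50.483)²/50.483 = 24.9878
  (29 − 59.808)²/59.808 = 15.8697
  (76 − 80.709)²/80.709 = 0.2747
  (21 − 33.303)²/33.303 = 4.5451
  (47 − 39.455)²/39.455 = 1.4428
  (58 − 53.242)²/53.242 = 0.4252
χ² = 0.4938 + 15.7883 + 8.2066 + 9.1520 + 0.0535 + 6.7171 + 24.9878 + 15.8697 + 0.2747 + 4.5451 + 1.4428 + 0.4252 = 87.96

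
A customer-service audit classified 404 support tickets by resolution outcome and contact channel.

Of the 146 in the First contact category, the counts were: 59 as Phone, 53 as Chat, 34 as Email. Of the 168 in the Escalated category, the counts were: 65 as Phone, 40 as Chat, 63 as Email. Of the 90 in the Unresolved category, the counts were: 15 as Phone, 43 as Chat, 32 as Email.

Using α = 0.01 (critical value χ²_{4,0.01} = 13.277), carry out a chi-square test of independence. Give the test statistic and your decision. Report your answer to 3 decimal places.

Row totals: 146, 168, 90. Column totals: 139, 136, 129. Grand total N = 404.
Expected counts (row total × column total / N):
  First contact, Phone: 146×139/404 = 50.23267
  First contact, Chat: 146×136/404 = 49.14851
  First contact, Email: 146×129/404 = 46.61881
  Escalated, Phone: 168×139/404 = 57.80198
  Escalated, Chat: 168×136/404 = 56.55446
  Escalated, Email: 168×129/404 = 53.64356
  Unresolved, Phone: 90×139/404 = 30.96535
  Unresolved, Chat: 90×136/404 = 30.29703
  Unresolved, Email: 90×129/404 = 28.73762
Contributions (O − E)²/E:
  (59 − 50.23267)²/50.23267 = 1.5302
  (53 − 49.14851)²/49.14851 = 0.3018
  (34 − 46.61881)²/46.61881 = 3.4157
  (65 − 57.80198)²/57.80198 = 0.8964
  (40 − 56.55446)²/56.55446 = 4.8458
  (63 − 53.64356)²/53.64356 = 1.6319
  (15 − 30.96535)²/30.96535 = 8.2315
  (43 − 30.29703)²/30.29703 = 5.3261
  (32 − 28.73762)²/28.73762 = 0.3704
χ² = 1.5302 + 0.3018 + 3.4157 + 0.8964 + 4.8458 + 1.6319 + 8.2315 + 5.3261 + 0.3704 = 26.550
df = (3−1)(3−1) = 4. Since 26.550 > 13.277, reject the null hypothesis of independence at α = 0.01.

26.550; reject H₀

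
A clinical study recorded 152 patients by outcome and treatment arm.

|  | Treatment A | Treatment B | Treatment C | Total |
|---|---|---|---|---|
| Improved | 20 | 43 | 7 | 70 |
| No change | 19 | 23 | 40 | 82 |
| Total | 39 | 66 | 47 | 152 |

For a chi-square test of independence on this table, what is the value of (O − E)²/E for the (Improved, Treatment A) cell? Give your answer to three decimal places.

0.232

Row total (Improved) = 70; column total (Treatment A) = 39; N = 152.
Expected count E = 70 × 39 / 152 = 17.96053.
Contribution = (O − E)²/E = (20 − 17.96053)² / 17.96053 = 0.232.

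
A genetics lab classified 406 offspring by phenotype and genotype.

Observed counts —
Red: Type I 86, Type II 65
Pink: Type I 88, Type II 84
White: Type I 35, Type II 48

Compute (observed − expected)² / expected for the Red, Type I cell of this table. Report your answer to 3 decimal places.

Row total (Red) = 151; column total (Type I) = 209; N = 406.
Expected count E = 151 × 209 / 406 = 77.7315.
Contribution = (O − E)²/E = (86 − 77.7315)² / 77.7315 = 0.880.

0.880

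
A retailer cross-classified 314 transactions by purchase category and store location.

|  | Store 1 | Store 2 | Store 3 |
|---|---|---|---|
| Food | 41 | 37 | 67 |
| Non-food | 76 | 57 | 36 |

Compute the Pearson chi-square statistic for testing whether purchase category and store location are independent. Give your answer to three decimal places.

22.352

Row totals: 145, 169. Column totals: 117, 94, 103. Grand total N = 314.
Expected counts (row total × column total / N):
  Food, Store 1: 145×117/314 = 54.0287
  Food, Store 2: 145×94/314 = 43.4076
  Food, Store 3: 145×103/314 = 47.5637
  Non-food, Store 1: 169×117/314 = 62.9713
  Non-food, Store 2: 169×94/314 = 50.5924
  Non-food, Store 3: 169×103/314 = 55.4363
Contributions (O − E)²/E:
  (41 − 54.0287)²/54.0287 = 3.1418
  (37 − 43.4076)²/43.4076 = 0.9459
  (67 − 47.5637)²/47.5637 = 7.9424
  (76 − 62.9713)²/62.9713 = 2.6956
  (57 − 50.5924)²/50.5924 = 0.8115
  (36 − 55.4363)²/55.4363 = 6.8145
χ² = 3.1418 + 0.9459 + 7.9424 + 2.6956 + 0.8115 + 6.8145 = 22.352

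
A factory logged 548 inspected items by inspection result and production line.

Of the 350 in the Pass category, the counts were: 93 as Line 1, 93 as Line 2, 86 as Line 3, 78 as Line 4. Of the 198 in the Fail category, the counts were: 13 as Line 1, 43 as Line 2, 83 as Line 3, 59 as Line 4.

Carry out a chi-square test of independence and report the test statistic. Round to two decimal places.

42.56

Row totals: 350, 198. Column totals: 106, 136, 169, 137. Grand total N = 548.
Expected counts (row total × column total / N):
  Pass, Line 1: 350×106/548 = 67.701
  Pass, Line 2: 350×136/548 = 86.861
  Pass, Line 3: 350×169/548 = 107.938
  Pass, Line 4: 350×137/548 = 87.500
  Fail, Line 1: 198×106/548 = 38.299
  Fail, Line 2: 198×136/548 = 49.139
  Fail, Line 3: 198×169/548 = 61.062
  Fail, Line 4: 198×137/548 = 49.500
Contributions (O − E)²/E:
  (93 − 67.701)²/67.701 = 9.4539
  (93 − 86.861)²/86.861 = 0.4339
  (86 − 107.938)²/107.938 = 4.4588
  (78 − 87.500)²/87.500 = 1.0314
  (13 − 38.299)²/38.299 = 16.7116
  (43 − 49.139)²/49.139 = 0.7670
  (83 − 61.062)²/61.062 = 7.8818
  (59 − 49.500)²/49.500 = 1.8232
χ² = 9.4539 + 0.4339 + 4.4588 + 1.0314 + 16.7116 + 0.7670 + 7.8818 + 1.8232 = 42.56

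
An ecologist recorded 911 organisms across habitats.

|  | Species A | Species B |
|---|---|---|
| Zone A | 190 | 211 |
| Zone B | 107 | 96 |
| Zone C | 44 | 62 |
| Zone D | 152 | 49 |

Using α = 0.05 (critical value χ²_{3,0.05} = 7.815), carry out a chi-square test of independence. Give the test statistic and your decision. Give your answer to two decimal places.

Row totals: 401, 203, 106, 201. Column totals: 493, 418. Grand total N = 911.
Expected counts (row total × column total / N):
  Zone A, Species A: 401×493/911 = 217.007
  Zone A, Species B: 401×418/911 = 183.993
  Zone B, Species A: 203×493/911 = 109.856
  Zone B, Species B: 203×418/911 = 93.144
  Zone C, Species A: 106×493/911 = 57.363
  Zone C, Species B: 106×418/911 = 48.637
  Zone D, Species A: 201×493/911 = 108.774
  Zone D, Species B: 201×418/911 = 92.226
Contributions (O − E)²/E:
  (190 − 217.007)²/217.007 = 3.3611
  (211 − 183.993)²/183.993 = 3.9642
  (107 − 109.856)²/109.856 = 0.0742
  (96 − 93.144)²/93.144 = 0.0876
  (44 − 57.363)²/57.363 = 3.1130
  (62 − 48.637)²/48.637 = 3.6715
  (152 − 108.774)²/108.774 = 17.1777
  (49 − 92.226)²/92.226 = 20.2599
χ² = 3.3611 + 3.9642 + 0.0742 + 0.0876 + 3.1130 + 3.6715 + 17.1777 + 20.2599 = 51.71
df = (4−1)(2−1) = 3. Since 51.71 > 7.815, reject the null hypothesis of independence at α = 0.05.

51.71; reject H₀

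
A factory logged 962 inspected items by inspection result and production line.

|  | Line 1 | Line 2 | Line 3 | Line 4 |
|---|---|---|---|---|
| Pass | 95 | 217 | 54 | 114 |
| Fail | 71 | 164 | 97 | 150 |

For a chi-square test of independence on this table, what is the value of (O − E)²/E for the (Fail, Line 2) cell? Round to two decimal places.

3.79

Row total (Fail) = 482; column total (Line 2) = 381; N = 962.
Expected count E = 482 × 381 / 962 = 190.896.
Contribution = (O − E)²/E = (164 − 190.896)² / 190.896 = 3.79.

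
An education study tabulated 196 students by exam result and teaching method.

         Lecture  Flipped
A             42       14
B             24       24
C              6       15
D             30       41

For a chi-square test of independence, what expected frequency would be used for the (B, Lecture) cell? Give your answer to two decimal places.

Row total (B) = 48; column total (Lecture) = 102; grand total N = 196.
Expected count = (row total × column total) / N = 48 × 102 / 196 = 24.98.

24.98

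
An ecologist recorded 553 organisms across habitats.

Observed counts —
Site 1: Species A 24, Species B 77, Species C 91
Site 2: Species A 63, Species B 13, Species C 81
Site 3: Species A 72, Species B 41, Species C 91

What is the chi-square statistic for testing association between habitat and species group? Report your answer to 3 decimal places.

Row totals: 192, 157, 204. Column totals: 159, 131, 263. Grand total N = 553.
Expected counts (row total × column total / N):
  Site 1, Species A: 192×159/553 = 55.20434
  Site 1, Species B: 192×131/553 = 45.48282
  Site 1, Species C: 192×263/553 = 91.31284
  Site 2, Species A: 157×159/553 = 45.14105
  Site 2, Species B: 157×131/553 = 37.19168
  Site 2, Species C: 157×263/553 = 74.66727
  Site 3, Species A: 204×159/553 = 58.65461
  Site 3, Species B: 204×131/553 = 48.32550
  Site 3, Species C: 204×263/553 = 97.01989
Contributions (O − E)²/E:
  (24 − 55.20434)²/55.20434 = 17.6383
  (77 − 45.48282)²/45.48282 = 21.8397
  (91 − 91.31284)²/91.31284 = 0.0011
  (63 − 45.14105)²/45.14105 = 7.0655
  (13 − 37.19168)²/37.19168 = 15.7357
  (81 − 74.66727)²/74.66727 = 0.5371
  (72 − 58.65461)²/58.65461 = 3.0364
  (41 − 48.32550)²/48.32550 = 1.1104
  (91 − 97.01989)²/97.01989 = 0.3735
χ² = 17.6383 + 21.8397 + 0.0011 + 7.0655 + 15.7357 + 0.5371 + 3.0364 + 1.1104 + 0.3735 = 67.338

67.338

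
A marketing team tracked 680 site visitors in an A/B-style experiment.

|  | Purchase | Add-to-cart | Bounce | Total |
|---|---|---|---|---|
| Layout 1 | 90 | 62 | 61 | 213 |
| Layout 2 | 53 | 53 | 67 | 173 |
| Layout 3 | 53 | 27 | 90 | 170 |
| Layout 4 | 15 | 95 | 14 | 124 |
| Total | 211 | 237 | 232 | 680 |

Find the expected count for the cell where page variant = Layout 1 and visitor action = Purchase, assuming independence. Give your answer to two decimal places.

Row total (Layout 1) = 213; column total (Purchase) = 211; grand total N = 680.
Expected count = (row total × column total) / N = 213 × 211 / 680 = 66.09.

66.09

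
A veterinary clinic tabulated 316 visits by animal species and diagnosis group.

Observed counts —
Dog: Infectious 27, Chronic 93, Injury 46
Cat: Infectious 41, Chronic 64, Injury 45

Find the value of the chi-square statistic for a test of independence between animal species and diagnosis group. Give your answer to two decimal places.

7.46

Row totals: 166, 150. Column totals: 68, 157, 91. Grand total N = 316.
Expected counts (row total × column total / N):
  Dog, Infectious: 166×68/316 = 35.722
  Dog, Chronic: 166×157/316 = 82.475
  Dog, Injury: 166×91/316 = 47.804
  Cat, Infectious: 150×68/316 = 32.278
  Cat, Chronic: 150×157/316 = 74.525
  Cat, Injury: 150×91/316 = 43.196
Contributions (O − E)²/E:
  (27 − 35.722)²/35.722 = 2.1296
  (93 − 82.475)²/82.475 = 1.3431
  (46 − 47.804)²/47.804 = 0.0681
  (41 − 32.278)²/32.278 = 2.3568
  (64 − 74.525)²/74.525 = 1.4864
  (45 − 43.196)²/43.196 = 0.0753
χ² = 2.1296 + 1.3431 + 0.0681 + 2.3568 + 1.4864 + 0.0753 = 7.46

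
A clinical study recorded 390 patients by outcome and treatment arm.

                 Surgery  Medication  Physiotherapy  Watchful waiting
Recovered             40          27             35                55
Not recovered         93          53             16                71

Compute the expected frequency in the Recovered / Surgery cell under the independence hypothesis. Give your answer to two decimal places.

53.54

Row total (Recovered) = 157; column total (Surgery) = 133; grand total N = 390.
Expected count = (row total × column total) / N = 157 × 133 / 390 = 53.54.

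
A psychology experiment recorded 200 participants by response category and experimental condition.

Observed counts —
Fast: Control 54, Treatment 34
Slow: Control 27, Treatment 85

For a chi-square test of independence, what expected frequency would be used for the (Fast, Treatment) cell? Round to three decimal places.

Row total (Fast) = 88; column total (Treatment) = 119; grand total N = 200.
Expected count = (row total × column total) / N = 88 × 119 / 200 = 52.360.

52.360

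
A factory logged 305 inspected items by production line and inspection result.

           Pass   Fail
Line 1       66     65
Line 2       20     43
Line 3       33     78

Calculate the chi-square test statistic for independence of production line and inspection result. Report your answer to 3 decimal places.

12.535

Row totals: 131, 63, 111. Column totals: 119, 186. Grand total N = 305.
Expected counts (row total × column total / N):
  Line 1, Pass: 131×119/305 = 51.11148
  Line 1, Fail: 131×186/305 = 79.88852
  Line 2, Pass: 63×119/305 = 24.58033
  Line 2, Fail: 63×186/305 = 38.41967
  Line 3, Pass: 111×119/305 = 43.30820
  Line 3, Fail: 111×186/305 = 67.69180
Contributions (O − E)²/E:
  (66 − 51.11148)²/51.11148 = 4.3370
  (65 − 79.88852)²/79.88852 = 2.7747
  (20 − 24.58033)²/24.58033 = 0.8535
  (43 − 38.41967)²/38.41967 = 0.5461
  (33 − 43.30820)²/43.30820 = 2.4536
  (78 − 67.69180)²/67.69180 = 1.5697
χ² = 4.3370 + 2.7747 + 0.8535 + 0.5461 + 2.4536 + 1.5697 = 12.535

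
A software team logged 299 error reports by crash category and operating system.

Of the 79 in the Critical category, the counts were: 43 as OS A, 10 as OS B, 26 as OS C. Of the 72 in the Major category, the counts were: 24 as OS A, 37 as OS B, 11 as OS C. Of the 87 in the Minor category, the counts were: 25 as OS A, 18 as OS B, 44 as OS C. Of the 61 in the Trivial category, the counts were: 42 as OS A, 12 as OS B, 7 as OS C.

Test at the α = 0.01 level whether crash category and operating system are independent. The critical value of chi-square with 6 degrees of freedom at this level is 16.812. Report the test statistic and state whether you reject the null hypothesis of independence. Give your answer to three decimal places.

67.131; reject H₀

Row totals: 79, 72, 87, 61. Column totals: 134, 77, 88. Grand total N = 299.
Expected counts (row total × column total / N):
  Critical, OS A: 79×134/299 = 35.404682
  Critical, OS B: 79×77/299 = 20.344482
  Critical, OS C: 79×88/299 = 23.250836
  Major, OS A: 72×134/299 = 32.267559
  Major, OS B: 72×77/299 = 18.541806
  Major, OS C: 72×88/299 = 21.190635
  Minor, OS A: 87×134/299 = 38.989967
  Minor, OS B: 87×77/299 = 22.404682
  Minor, OS C: 87×88/299 = 25.605351
  Trivial, OS A: 61×134/299 = 27.337793
  Trivial, OS B: 61×77/299 = 15.709030
  Trivial, OS C: 61×88/299 = 17.953177
Contributions (O − E)²/E:
  (43 − 35.404682)²/35.404682 = 1.6294
  (10 − 20.344482)²/20.344482 = 5.2598
  (26 − 23.250836)²/23.250836 = 0.3251
  (24 − 32.267559)²/32.267559 = 2.1183
  (37 − 18.541806)²/18.541806 = 18.3750
  (11 − 21.190635)²/21.190635 = 4.9007
  (25 − 38.989967)²/38.989967 = 5.0197
  (18 − 22.404682)²/22.404682 = 0.8659
  (44 − 25.605351)²/25.605351 = 13.2145
  (42 − 27.337793)²/27.337793 = 7.8639
  (12 − 15.709030)²/15.709030 = 0.8757
  (7 − 17.953177)²/17.953177 = 6.6825
χ² = 1.6294 + 5.2598 + 0.3251 + 2.1183 + 18.3750 + 4.9007 + 5.0197 + 0.8659 + 13.2145 + 7.8639 + 0.8757 + 6.6825 = 67.131
df = (4−1)(3−1) = 6. Since 67.131 > 16.812, reject the null hypothesis of independence at α = 0.01.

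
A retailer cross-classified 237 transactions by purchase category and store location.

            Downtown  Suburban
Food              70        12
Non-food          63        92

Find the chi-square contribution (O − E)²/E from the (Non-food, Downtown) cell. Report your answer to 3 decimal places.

6.613

Row total (Non-food) = 155; column total (Downtown) = 133; N = 237.
Expected count E = 155 × 133 / 237 = 86.9831.
Contribution = (O − E)²/E = (63 − 86.9831)² / 86.9831 = 6.613.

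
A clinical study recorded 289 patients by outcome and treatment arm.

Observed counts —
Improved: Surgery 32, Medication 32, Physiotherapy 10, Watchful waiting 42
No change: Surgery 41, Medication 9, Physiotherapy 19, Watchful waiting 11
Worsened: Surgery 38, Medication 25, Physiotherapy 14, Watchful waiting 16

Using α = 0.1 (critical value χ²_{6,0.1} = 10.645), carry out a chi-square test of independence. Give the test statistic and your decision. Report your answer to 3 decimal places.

33.476; reject H₀

Row totals: 116, 80, 93. Column totals: 111, 66, 43, 69. Grand total N = 289.
Expected counts (row total × column total / N):
  Improved, Surgery: 116×111/289 = 44.5536
  Improved, Medication: 116×66/289 = 26.4913
  Improved, Physiotherapy: 116×43/289 = 17.2595
  Improved, Watchful waiting: 116×69/289 = 27.6955
  No change, Surgery: 80×111/289 = 30.7266
  No change, Medication: 80×66/289 = 18.2699
  No change, Physiotherapy: 80×43/289 = 11.9031
  No change, Watchful waiting: 80×69/289 = 19.1003
  Worsened, Surgery: 93×111/289 = 35.7197
  Worsened, Medication: 93×66/289 = 21.2388
  Worsened, Physiotherapy: 93×43/289 = 13.8374
  Worsened, Watchful waiting: 93×69/289 = 22.2042
Contributions (O − E)²/E:
  (32 − 44.5536)²/44.5536 = 3.5372
  (32 − 26.4913)²/26.4913 = 1.1455
  (10 − 17.2595)²/17.2595 = 3.0534
  (42 − 27.6955)²/27.6955 = 7.3882
  (41 − 30.7266)²/30.7266 = 3.4349
  (9 − 18.2699)²/18.2699 = 4.7034
  (19 − 11.9031)²/11.9031 = 4.2313
  (11 − 19.1003)²/19.1003 = 3.4353
  (38 − 35.7197)²/35.7197 = 0.1456
  (25 − 21.2388)²/21.2388 = 0.6661
  (14 − 13.8374)²/13.8374 = 0.0019
  (16 − 22.2042)²/22.2042 = 1.7336
χ² = 3.5372 + 1.1455 + 3.0534 + 7.3882 + 3.4349 + 4.7034 + 4.2313 + 3.4353 + 0.1456 + 0.6661 + 0.0019 + 1.7336 = 33.476
df = (3−1)(4−1) = 6. Since 33.476 > 10.645, reject the null hypothesis of independence at α = 0.1.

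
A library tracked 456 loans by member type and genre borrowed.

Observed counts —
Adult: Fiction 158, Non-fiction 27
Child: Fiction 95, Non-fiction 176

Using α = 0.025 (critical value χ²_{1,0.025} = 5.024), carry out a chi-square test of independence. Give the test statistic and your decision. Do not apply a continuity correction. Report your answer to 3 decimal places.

112.847; reject H₀

Row totals: 185, 271. Column totals: 253, 203. Grand total N = 456.
Expected counts (row total × column total / N):
  Adult, Fiction: 185×253/456 = 102.6425
  Adult, Non-fiction: 185×203/456 = 82.3575
  Child, Fiction: 271×253/456 = 150.3575
  Child, Non-fiction: 271×203/456 = 120.6425
Contributions (O − E)²/E:
  (158 − 102.6425)²/102.6425 = 29.8556
  (27 − 82.3575)²/82.3575 = 37.2092
  (95 − 150.3575)²/150.3575 = 20.3811
  (176 − 120.6425)²/120.6425 = 25.4011
χ² = 29.8556 + 37.2092 + 20.3811 + 25.4011 = 112.847
df = (2−1)(2−1) = 1. Since 112.847 > 5.024, reject the null hypothesis of independence at α = 0.025.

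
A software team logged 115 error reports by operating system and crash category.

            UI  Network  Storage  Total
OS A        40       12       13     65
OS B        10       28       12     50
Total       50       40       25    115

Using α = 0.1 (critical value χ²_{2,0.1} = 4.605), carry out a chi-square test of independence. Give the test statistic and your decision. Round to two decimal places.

22.87; reject H₀

Grand total N = 115.
Expected counts (row total × column total / N):
  OS A, UI: 65×50/115 = 28.261
  OS A, Network: 65×40/115 = 22.609
  OS A, Storage: 65×25/115 = 14.130
  OS B, UI: 50×50/115 = 21.739
  OS B, Network: 50×40/115 = 17.391
  OS B, Storage: 50×25/115 = 10.870
Contributions (O − E)²/E:
  (40 − 28.261)²/28.261 = 4.8761
  (12 − 22.609)²/22.609 = 4.9781
  (13 − 14.130)²/14.130 = 0.0904
  (10 − 21.739)²/21.739 = 6.3390
  (28 − 17.391)²/17.391 = 6.4718
  (12 − 10.870)²/10.870 = 0.1175
χ² = 4.8761 + 4.9781 + 0.0904 + 6.3390 + 6.4718 + 0.1175 = 22.87
df = (2−1)(3−1) = 2. Since 22.87 > 4.605, reject the null hypothesis of independence at α = 0.1.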